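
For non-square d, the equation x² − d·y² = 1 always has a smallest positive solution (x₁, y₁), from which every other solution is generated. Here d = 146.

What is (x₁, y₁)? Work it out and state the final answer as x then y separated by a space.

d=146: √d = [12; 12,24] (ℓ=2, even), read p_1/q_1
i=0: a=12 ⇒ p=12, q=1
i=1: a=12 ⇒ p=145, q=12
fundamental: x₁=145, y₁=12  (since 21025 − 146·144 = 1)

145 12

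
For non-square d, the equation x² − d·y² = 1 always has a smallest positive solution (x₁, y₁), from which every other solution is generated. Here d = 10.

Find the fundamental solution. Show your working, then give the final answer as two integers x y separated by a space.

19 6

d=10: √d = [3; 6] (ℓ=1, odd), read p_1/q_1
k=0  a_k=3  p_k/q_k = 3/1
k=1  a_k=6  p_k/q_k = 19/6
fundamental: x₁=19, y₁=6  (since 361 − 10·36 = 1)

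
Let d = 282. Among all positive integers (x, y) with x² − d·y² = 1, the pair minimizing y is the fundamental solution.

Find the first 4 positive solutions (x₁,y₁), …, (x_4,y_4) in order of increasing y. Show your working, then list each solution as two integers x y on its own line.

2351 140
11054401 658280
51977791151 3095232420
244399562937601 14553782180560

√282 = [16; 1,3,1,4,1,3,1,32, …], period ℓ=8 (even) → k=7
step 0: (16, 1)  from 16·(1,0) + (0,1)
…
step 2: (67, 4)  from 3·(17,1) + (16,1)
step 3: (84, 5)  from 1·(67,4) + (17,1)
…
step 6: (1864, 111)  from 3·(487,29) + (403,24)
step 7: (2351, 140)  from 1·(1864,111) + (487,29)
→ (2351, 140).  Check: 2351²=5527201, 282·140²=5527200, difference 1.
k=2:  x_2 = 2351·2351+282·140·140 = 11054401,  y_2 = 2351·140+140·2351 = 658280
k=3:  x_3 = 2351·11054401+282·140·658280 = 51977791151,  y_3 = 2351·658280+140·11054401 = 3095232420
k=4:  x_4 = 2351·51977791151+282·140·3095232420 = 244399562937601,  y_4 = 2351·3095232420+140·51977791151 = 14553782180560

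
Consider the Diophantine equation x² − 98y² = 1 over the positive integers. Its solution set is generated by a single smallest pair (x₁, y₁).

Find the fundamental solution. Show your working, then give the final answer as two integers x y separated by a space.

99 10

d=98: √d = [9; 1,8,1,18] (ℓ=4, even), read p_3/q_3
step 0: (9, 1)  from 9·(1,0) + (0,1)
step 1: (10, 1)  from 1·(9,1) + (1,0)
step 2: (89, 9)  from 8·(10,1) + (9,1)
step 3: (99, 10)  from 1·(89,9) + (10,1)
→ (99, 10).  Check: 99²=9801, 98·10²=9800, difference 1.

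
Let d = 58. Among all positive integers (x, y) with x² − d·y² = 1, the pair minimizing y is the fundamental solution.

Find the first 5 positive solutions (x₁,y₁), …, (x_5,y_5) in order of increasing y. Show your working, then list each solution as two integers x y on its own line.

[7; 1,1,1,1,1,1,14] for √58; ℓ=7 ⇒ convergent index 13
a_0=7:  p_0=7·1+0=7,  q_0=7·0+1=1
a_1=1:  p_1=1·7+1=8,  q_1=1·1+0=1
a_2=1:  p_2=1·8+7=15,  q_2=1·1+1=2
a_3=1:  p_3=1·15+8=23,  q_3=1·2+1=3
a_4=1:  p_4=1·23+15=38,  q_4=1·3+2=5
…
a_6=1:  p_6=1·61+38=99,  q_6=1·8+5=13
a_7=14:  p_7=14·99+61=1447,  q_7=14·13+8=190
a_8=1:  p_8=1·1447+99=1546,  q_8=1·190+13=203
a_9=1:  p_9=1·1546+1447=2993,  q_9=1·203+190=393
a_10=1:  p_10=1·2993+1546=4539,  q_10=1·393+203=596
a_11=1:  p_11=1·4539+2993=7532,  q_11=1·596+393=989
a_12=1:  p_12=1·7532+4539=12071,  q_12=1·989+596=1585
a_13=1:  p_13=1·12071+7532=19603,  q_13=1·1585+989=2574
→ (19603, 2574).  Check: 19603²=384277609, 58·2574²=384277608, difference 1.
(19603+2574√58)^2 = 768555217 + 100916244√58
(19603+2574√58)^3 = 30131975818099 + 3956522259690√58
(19603+2574√58)^4 = 1181354243155834177 + 155119411612489896√58
(19603+2574√58)^5 = 46316174427035658925363 + 6081611647722756602886√58

19603 2574
768555217 100916244
30131975818099 3956522259690
1181354243155834177 155119411612489896
46316174427035658925363 6081611647722756602886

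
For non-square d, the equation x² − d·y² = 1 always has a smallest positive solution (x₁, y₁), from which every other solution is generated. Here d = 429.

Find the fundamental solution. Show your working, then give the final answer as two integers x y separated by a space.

[20; 1,2,2,9,1,12,1,9,2,2,1,40] for √429; ℓ=12 ⇒ convergent index 11
step 0: (20, 1)  from 20·(1,0) + (0,1)
…
step 2: (62, 3)  from 2·(21,1) + (20,1)
…
step 4: (1367, 66)  from 9·(145,7) + (62,3)
step 5: (1512, 73)  from 1·(1367,66) + (145,7)
step 6: (19511, 942)  from 12·(1512,73) + (1367,66)
…
step 8: (208718, 10077)  from 9·(21023,1015) + (19511,942)
step 9: (438459, 21169)  from 2·(208718,10077) + (21023,1015)
step 10: (1085636, 52415)  from 2·(438459,21169) + (208718,10077)
step 11: (1524095, 73584)  from 1·(1085636,52415) + (438459,21169)
fundamental: x₁=1524095, y₁=73584  (since 2322865569025 − 429·5414605056 = 1)

1524095 73584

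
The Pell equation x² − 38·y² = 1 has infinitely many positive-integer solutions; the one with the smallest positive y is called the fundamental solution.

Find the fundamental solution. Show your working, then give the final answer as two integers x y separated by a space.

37 6

[6; 6,12] for √38; ℓ=2 ⇒ convergent index 1
step 0: (6, 1)  from 6·(1,0) + (0,1)
step 1: (37, 6)  from 6·(6,1) + (1,0)
→ (37, 6).  Check: 37²=1369, 38·6²=1368, difference 1.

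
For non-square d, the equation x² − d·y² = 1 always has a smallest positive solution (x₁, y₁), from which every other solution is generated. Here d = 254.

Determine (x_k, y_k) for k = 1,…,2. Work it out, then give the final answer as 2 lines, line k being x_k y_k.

255 16
130049 8160

√254 = [15; 1,14,1,30, …], period ℓ=4 (even) → k=3
a_0=15:  p_0=15·1+0=15,  q_0=15·0+1=1
a_1=1:  p_1=1·15+1=16,  q_1=1·1+0=1
a_2=14:  p_2=14·16+15=239,  q_2=14·1+1=15
a_3=1:  p_3=1·239+16=255,  q_3=1·15+1=16
→ (255, 16).  Check: 255²=65025, 254·16²=65024, difference 1.
k=2:  x_2 = 255·255+254·16·16 = 130049,  y_2 = 255·16+16·255 = 8160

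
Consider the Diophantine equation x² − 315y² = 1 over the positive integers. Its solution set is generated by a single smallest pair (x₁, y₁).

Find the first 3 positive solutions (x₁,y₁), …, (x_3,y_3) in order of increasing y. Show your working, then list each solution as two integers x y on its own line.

√315 = [17; 1,2,1,34, …], period ℓ=4 (even) → k=3
a_0=17:  p_0=17·1+0=17,  q_0=17·0+1=1
…
a_2=2:  p_2=2·18+17=53,  q_2=2·1+1=3
a_3=1:  p_3=1·53+18=71,  q_3=1·3+1=4
(x₁, y₁) = (71, 4);  71² − 315·4² = 1 ✓
n=2: (71,4)∘(71,4) = (71·71+315·4·4, 71·4+4·71) = (10081,568)
n=3: (10081,568)∘(71,4) = (71·10081+315·4·568, 71·568+4·10081) = (1431431,80652)

71 4
10081 568
1431431 80652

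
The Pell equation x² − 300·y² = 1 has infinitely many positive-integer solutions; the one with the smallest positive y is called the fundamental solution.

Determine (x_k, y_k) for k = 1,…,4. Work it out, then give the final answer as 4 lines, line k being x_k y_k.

1351 78
3650401 210756
9863382151 569462634
26650854921601 1538687826312

√300 → a₀=17, period (3,8,3,34); ℓ=4 even so k=3
a_0=17:  p_0=17·1+0=17,  q_0=17·0+1=1
…
a_2=8:  p_2=8·52+17=433,  q_2=8·3+1=25
a_3=3:  p_3=3·433+52=1351,  q_3=3·25+3=78
fundamental: x₁=1351, y₁=78  (since 1825201 − 300·6084 = 1)
(1351+78√300)^2 = 3650401 + 210756√300
(1351+78√300)^3 = 9863382151 + 569462634√300
(1351+78√300)^4 = 26650854921601 + 1538687826312√300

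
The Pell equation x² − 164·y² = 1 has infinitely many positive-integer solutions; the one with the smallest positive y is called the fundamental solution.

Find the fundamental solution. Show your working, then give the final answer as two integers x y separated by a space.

2049 160

√164 = [12; 1,4,6,4,1,24, …], period ℓ=6 (even) → k=5
k=0  a_k=12  p_k/q_k = 12/1
k=1  a_k=1  p_k/q_k = 13/1
…
k=3  a_k=6  p_k/q_k = 397/31
k=4  a_k=4  p_k/q_k = 1652/129
k=5  a_k=1  p_k/q_k = 2049/160
→ (2049, 160).  Check: 2049²=4198401, 164·160²=4198400, difference 1.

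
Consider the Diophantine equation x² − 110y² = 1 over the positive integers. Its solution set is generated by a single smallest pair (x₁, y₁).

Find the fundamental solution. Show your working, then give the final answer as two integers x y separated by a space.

21 2

√110 → a₀=10, period (2,20); ℓ=2 even so k=1
a_0=10:  p_0=10·1+0=10,  q_0=10·0+1=1
a_1=2:  p_1=2·10+1=21,  q_1=2·1+0=2
→ (21, 2).  Check: 21²=441, 110·2²=440, difference 1.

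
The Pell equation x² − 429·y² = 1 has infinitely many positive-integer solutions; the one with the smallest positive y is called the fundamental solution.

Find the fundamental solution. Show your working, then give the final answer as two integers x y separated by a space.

d=429: √d = [20; 1,2,2,9,1,12,1,9,2,2,1,40] (ℓ=12, even), read p_11/q_11
i=0: a=20 ⇒ p=20, q=1
i=1: a=1 ⇒ p=21, q=1
i=2: a=2 ⇒ p=62, q=3
i=3: a=2 ⇒ p=145, q=7
i=4: a=9 ⇒ p=1367, q=66
i=5: a=1 ⇒ p=1512, q=73
i=6: a=12 ⇒ p=19511, q=942
…
i=8: a=9 ⇒ p=208718, q=10077
i=9: a=2 ⇒ p=438459, q=21169
i=10: a=2 ⇒ p=1085636, q=52415
i=11: a=1 ⇒ p=1524095, q=73584
fundamental: x₁=1524095, y₁=73584  (since 2322865569025 − 429·5414605056 = 1)

1524095 73584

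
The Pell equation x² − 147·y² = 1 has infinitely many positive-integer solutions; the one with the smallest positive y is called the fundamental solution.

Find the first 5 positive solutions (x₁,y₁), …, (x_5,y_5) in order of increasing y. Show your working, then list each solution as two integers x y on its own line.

97 8
18817 1552
3650401 301080
708158977 58407968
137379191137 11330844712

[12; 8,24] for √147; ℓ=2 ⇒ convergent index 1
step 0: (12, 1)  from 12·(1,0) + (0,1)
step 1: (97, 8)  from 8·(12,1) + (1,0)
(x₁, y₁) = (97, 8);  97² − 147·8² = 1 ✓
(97+8√147)^2 = 18817 + 1552√147
(97+8√147)^3 = 3650401 + 301080√147
(97+8√147)^4 = 708158977 + 58407968√147
(97+8√147)^5 = 137379191137 + 11330844712√147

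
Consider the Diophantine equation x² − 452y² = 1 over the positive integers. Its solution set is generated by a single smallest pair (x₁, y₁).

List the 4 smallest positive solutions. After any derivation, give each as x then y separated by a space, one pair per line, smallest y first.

d=452: √d = [21; 3,1,5,3,10,3,5,1,3,42] (ℓ=10, even), read p_9/q_9
k=0  a_k=21  p_k/q_k = 21/1
k=1  a_k=3  p_k/q_k = 64/3
k=2  a_k=1  p_k/q_k = 85/4
k=3  a_k=5  p_k/q_k = 489/23
k=4  a_k=3  p_k/q_k = 1552/73
k=5  a_k=10  p_k/q_k = 16009/753
k=6  a_k=3  p_k/q_k = 49579/2332
…
k=8  a_k=1  p_k/q_k = 313483/14745
k=9  a_k=3  p_k/q_k = 1204353/56648
→ (1204353, 56648).  Check: 1204353²=1450466148609, 452·56648²=1450466148608, difference 1.
k=2:  x_2 = 1204353·1204353+452·56648·56648 = 2900932297217,  y_2 = 1204353·56648+56648·1204353 = 136448377488
k=3:  x_3 = 1204353·2900932297217+452·56648·136448377488 = 6987493029899166849,  y_3 = 1204353·136448377488+56648·2900932297217 = 328664025545553880
k=4:  x_4 = 1204353·6987493029899166849+452·56648·328664025545553880 = 16830816386073401651890177,  y_4 = 1204353·328664025545553880+56648·6987493029899166849 = 791655010315592455701792

1204353 56648
2900932297217 136448377488
6987493029899166849 328664025545553880
16830816386073401651890177 791655010315592455701792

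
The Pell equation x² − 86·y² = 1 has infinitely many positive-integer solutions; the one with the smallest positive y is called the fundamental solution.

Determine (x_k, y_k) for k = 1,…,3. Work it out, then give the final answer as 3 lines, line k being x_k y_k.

10405 1122
216528049 23348820
4505948689285 485888943078

d=86: √d = [9; 3,1,1,1,8,1,1,1,3,18] (ℓ=10, even), read p_9/q_9
k=0  a_k=9  p_k/q_k = 9/1
k=1  a_k=3  p_k/q_k = 28/3
k=2  a_k=1  p_k/q_k = 37/4
…
k=4  a_k=1  p_k/q_k = 102/11
k=5  a_k=8  p_k/q_k = 881/95
k=6  a_k=1  p_k/q_k = 983/106
k=7  a_k=1  p_k/q_k = 1864/201
k=8  a_k=1  p_k/q_k = 2847/307
k=9  a_k=3  p_k/q_k = 10405/1122
→ (10405, 1122).  Check: 10405²=108264025, 86·1122²=108264024, difference 1.
(10405+1122√86)^2 = 216528049 + 23348820√86
(10405+1122√86)^3 = 4505948689285 + 485888943078√86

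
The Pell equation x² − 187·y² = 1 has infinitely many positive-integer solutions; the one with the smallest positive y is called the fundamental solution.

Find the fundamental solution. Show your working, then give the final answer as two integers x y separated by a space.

1682 123

d=187: √d = [13; 1,2,13,2,1,26] (ℓ=6, even), read p_5/q_5
i=0: a=13 ⇒ p=13, q=1
i=1: a=1 ⇒ p=14, q=1
…
i=3: a=13 ⇒ p=547, q=40
i=4: a=2 ⇒ p=1135, q=83
i=5: a=1 ⇒ p=1682, q=123
→ (1682, 123).  Check: 1682²=2829124, 187·123²=2829123, difference 1.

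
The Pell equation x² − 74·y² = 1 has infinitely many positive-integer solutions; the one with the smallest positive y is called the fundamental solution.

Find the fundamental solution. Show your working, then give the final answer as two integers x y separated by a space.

3699 430

√74 = [8; 1,1,1,1,16, …], period ℓ=5 (odd) → k=9
a_0=8:  p_0=8·1+0=8,  q_0=8·0+1=1
a_1=1:  p_1=1·8+1=9,  q_1=1·1+0=1
a_2=1:  p_2=1·9+8=17,  q_2=1·1+1=2
a_3=1:  p_3=1·17+9=26,  q_3=1·2+1=3
a_4=1:  p_4=1·26+17=43,  q_4=1·3+2=5
a_5=16:  p_5=16·43+26=714,  q_5=16·5+3=83
a_6=1:  p_6=1·714+43=757,  q_6=1·83+5=88
a_7=1:  p_7=1·757+714=1471,  q_7=1·88+83=171
a_8=1:  p_8=1·1471+757=2228,  q_8=1·171+88=259
a_9=1:  p_9=1·2228+1471=3699,  q_9=1·259+171=430
→ (3699, 430).  Check: 3699²=13682601, 74·430²=13682600, difference 1.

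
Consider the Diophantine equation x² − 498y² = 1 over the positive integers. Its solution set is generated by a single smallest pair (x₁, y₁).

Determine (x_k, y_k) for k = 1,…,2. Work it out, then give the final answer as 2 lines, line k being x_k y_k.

d=498: √d = [22; 3,6,22,6,3,44] (ℓ=6, even), read p_5/q_5
k=0  a_k=22  p_k/q_k = 22/1
…
k=2  a_k=6  p_k/q_k = 424/19
…
k=4  a_k=6  p_k/q_k = 56794/2545
k=5  a_k=3  p_k/q_k = 179777/8056
→ (179777, 8056).  Check: 179777²=32319769729, 498·8056²=32319769728, difference 1.
n=2: (179777,8056)∘(179777,8056) = (179777·179777+498·8056·8056, 179777·8056+8056·179777) = (64639539457,2896567024)

179777 8056
64639539457 2896567024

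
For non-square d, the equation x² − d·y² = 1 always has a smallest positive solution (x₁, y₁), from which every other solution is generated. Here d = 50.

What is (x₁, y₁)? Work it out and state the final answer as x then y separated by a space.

√50 → a₀=7, period (14); ℓ=1 odd so k=1
a_0=7:  p_0=7·1+0=7,  q_0=7·0+1=1
a_1=14:  p_1=14·7+1=99,  q_1=14·1+0=14
fundamental: x₁=99, y₁=14  (since 9801 − 50·196 = 1)

99 14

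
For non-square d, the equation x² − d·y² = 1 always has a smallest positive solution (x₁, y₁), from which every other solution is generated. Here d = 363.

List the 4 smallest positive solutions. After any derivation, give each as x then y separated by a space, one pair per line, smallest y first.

362 19
262087 13756
189750626 9959325
137379191137 7210537544

[19; 19,38] for √363; ℓ=2 ⇒ convergent index 1
i=0: a=19 ⇒ p=19, q=1
i=1: a=19 ⇒ p=362, q=19
→ (362, 19).  Check: 362²=131044, 363·19²=131043, difference 1.
k=2:  x_2 = 362·362+363·19·19 = 262087,  y_2 = 362·19+19·362 = 13756
k=3:  x_3 = 362·262087+363·19·13756 = 189750626,  y_3 = 362·13756+19·262087 = 9959325
k=4:  x_4 = 362·189750626+363·19·9959325 = 137379191137,  y_4 = 362·9959325+19·189750626 = 7210537544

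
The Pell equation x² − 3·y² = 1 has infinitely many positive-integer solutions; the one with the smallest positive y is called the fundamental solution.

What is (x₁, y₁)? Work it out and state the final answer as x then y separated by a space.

2 1

√3 = [1; 1,2, …], period ℓ=2 (even) → k=1
i=0: a=1 ⇒ p=1, q=1
i=1: a=1 ⇒ p=2, q=1
(x₁, y₁) = (2, 1);  2² − 3·1² = 1 ✓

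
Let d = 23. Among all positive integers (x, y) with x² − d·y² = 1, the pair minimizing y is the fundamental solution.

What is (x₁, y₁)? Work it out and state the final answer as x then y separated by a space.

√23 → a₀=4, period (1,3,1,8); ℓ=4 even so k=3
step 0: (4, 1)  from 4·(1,0) + (0,1)
…
step 2: (19, 4)  from 3·(5,1) + (4,1)
step 3: (24, 5)  from 1·(19,4) + (5,1)
(x₁, y₁) = (24, 5);  24² − 23·5² = 1 ✓

24 5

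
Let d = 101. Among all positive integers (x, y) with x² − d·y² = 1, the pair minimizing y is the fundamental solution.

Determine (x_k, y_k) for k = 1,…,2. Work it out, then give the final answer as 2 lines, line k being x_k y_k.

201 20
80801 8040

√101 → a₀=10, period (20); ℓ=1 odd so k=1
i=0: a=10 ⇒ p=10, q=1
i=1: a=20 ⇒ p=201, q=20
fundamental: x₁=201, y₁=20  (since 40401 − 101·400 = 1)
(x_2, y_2) = (201·201 + 101·20·20, 201·20 + 20·201) = (80801, 8040)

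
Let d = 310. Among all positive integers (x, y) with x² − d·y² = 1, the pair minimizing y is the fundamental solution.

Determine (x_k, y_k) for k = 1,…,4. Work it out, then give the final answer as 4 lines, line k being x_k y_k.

848719 48204
1440647881921 81823301352
2445410459391369679 138889981000287972
4150932639366927117300481 235757131569084991314384

[17; 1,1,1,1,5,…,1,1,34] for √310; ℓ=16 ⇒ convergent index 15
k=0  a_k=17  p_k/q_k = 17/1
…
k=2  a_k=1  p_k/q_k = 35/2
k=3  a_k=1  p_k/q_k = 53/3
k=4  a_k=1  p_k/q_k = 88/5
k=5  a_k=5  p_k/q_k = 493/28
k=6  a_k=3  p_k/q_k = 1567/89
k=7  a_k=1  p_k/q_k = 2060/117
k=8  a_k=2  p_k/q_k = 5687/323
k=9  a_k=1  p_k/q_k = 7747/440
…
k=11  a_k=5  p_k/q_k = 152387/8655
k=12  a_k=1  p_k/q_k = 181315/10298
k=13  a_k=1  p_k/q_k = 333702/18953
k=14  a_k=1  p_k/q_k = 515017/29251
k=15  a_k=1  p_k/q_k = 848719/48204
fundamental: x₁=848719, y₁=48204  (since 720323940961 − 310·2323625616 = 1)
(x_2, y_2) = (848719·848719 + 310·48204·48204, 848719·48204 + 48204·848719) = (1440647881921, 81823301352)
(x_3, y_3) = (848719·1440647881921 + 310·48204·81823301352, 848719·81823301352 + 48204·1440647881921) = (2445410459391369679, 138889981000287972)
(x_4, y_4) = (848719·2445410459391369679 + 310·48204·138889981000287972, 848719·138889981000287972 + 48204·2445410459391369679) = (4150932639366927117300481, 235757131569084991314384)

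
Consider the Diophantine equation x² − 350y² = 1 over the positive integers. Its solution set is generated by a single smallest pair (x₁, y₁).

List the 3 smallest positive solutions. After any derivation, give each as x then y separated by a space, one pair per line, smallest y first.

[18; 1,2,2,2,1,36] for √350; ℓ=6 ⇒ convergent index 5
i=0: a=18 ⇒ p=18, q=1
i=1: a=1 ⇒ p=19, q=1
…
i=3: a=2 ⇒ p=131, q=7
i=4: a=2 ⇒ p=318, q=17
i=5: a=1 ⇒ p=449, q=24
(x₁, y₁) = (449, 24);  449² − 350·24² = 1 ✓
n=2: (449,24)∘(449,24) = (449·449+350·24·24, 449·24+24·449) = (403201,21552)
n=3: (403201,21552)∘(449,24) = (449·403201+350·24·21552, 449·21552+24·403201) = (362074049,19353672)

449 24
403201 21552
362074049 19353672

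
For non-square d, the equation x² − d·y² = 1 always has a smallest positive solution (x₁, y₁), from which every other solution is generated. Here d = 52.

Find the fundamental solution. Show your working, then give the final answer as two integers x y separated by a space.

√52 = [7; 4,1,2,1,4,14, …], period ℓ=6 (even) → k=5
k=0  a_k=7  p_k/q_k = 7/1
k=1  a_k=4  p_k/q_k = 29/4
k=2  a_k=1  p_k/q_k = 36/5
k=3  a_k=2  p_k/q_k = 101/14
k=4  a_k=1  p_k/q_k = 137/19
k=5  a_k=4  p_k/q_k = 649/90
(x₁, y₁) = (649, 90);  649² − 52·90² = 1 ✓

649 90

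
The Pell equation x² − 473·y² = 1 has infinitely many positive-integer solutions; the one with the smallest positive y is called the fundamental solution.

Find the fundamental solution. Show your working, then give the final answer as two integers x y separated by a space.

√473 = [21; 1,2,1,42, …], period ℓ=4 (even) → k=3
step 0: (21, 1)  from 21·(1,0) + (0,1)
…
step 2: (65, 3)  from 2·(22,1) + (21,1)
step 3: (87, 4)  from 1·(65,3) + (22,1)
(x₁, y₁) = (87, 4);  87² − 473·4² = 1 ✓

87 4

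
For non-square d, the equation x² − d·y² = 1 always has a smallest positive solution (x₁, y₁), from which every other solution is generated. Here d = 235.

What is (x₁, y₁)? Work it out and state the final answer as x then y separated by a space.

46 3

√235 → a₀=15, period (3,30); ℓ=2 even so k=1
i=0: a=15 ⇒ p=15, q=1
i=1: a=3 ⇒ p=46, q=3
fundamental: x₁=46, y₁=3  (since 2116 − 235·9 = 1)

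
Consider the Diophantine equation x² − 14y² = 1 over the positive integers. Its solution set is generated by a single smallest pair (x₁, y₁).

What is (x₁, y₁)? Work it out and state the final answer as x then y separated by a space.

15 4

[3; 1,2,1,6] for √14; ℓ=4 ⇒ convergent index 3
k=0  a_k=3  p_k/q_k = 3/1
k=1  a_k=1  p_k/q_k = 4/1
k=2  a_k=2  p_k/q_k = 11/3
k=3  a_k=1  p_k/q_k = 15/4
fundamental: x₁=15, y₁=4  (since 225 − 14·16 = 1)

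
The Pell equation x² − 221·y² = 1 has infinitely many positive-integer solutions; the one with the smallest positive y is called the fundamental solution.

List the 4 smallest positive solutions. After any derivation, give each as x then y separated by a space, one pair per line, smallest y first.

1665 112
5544449 372960
18463013505 1241956688
61481829427201 4135715398080

[14; 1,6,2,6,1,28] for √221; ℓ=6 ⇒ convergent index 5
a_0=14:  p_0=14·1+0=14,  q_0=14·0+1=1
…
a_2=6:  p_2=6·15+14=104,  q_2=6·1+1=7
a_3=2:  p_3=2·104+15=223,  q_3=2·7+1=15
a_4=6:  p_4=6·223+104=1442,  q_4=6·15+7=97
a_5=1:  p_5=1·1442+223=1665,  q_5=1·97+15=112
(x₁, y₁) = (1665, 112);  1665² − 221·112² = 1 ✓
n=2: (1665,112)∘(1665,112) = (1665·1665+221·112·112, 1665·112+112·1665) = (5544449,372960)
n=3: (5544449,372960)∘(1665,112) = (1665·5544449+221·112·372960, 1665·372960+112·5544449) = (18463013505,1241956688)
n=4: (18463013505,1241956688)∘(1665,112) = (1665·18463013505+221·112·1241956688, 1665·1241956688+112·18463013505) = (61481829427201,4135715398080)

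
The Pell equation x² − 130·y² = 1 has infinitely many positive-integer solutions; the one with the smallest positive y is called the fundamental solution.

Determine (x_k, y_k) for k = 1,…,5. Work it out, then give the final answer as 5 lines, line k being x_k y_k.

√130 → a₀=11, period (2,2,22); ℓ=3 odd so k=5
a_0=11:  p_0=11·1+0=11,  q_0=11·0+1=1
…
a_2=2:  p_2=2·23+11=57,  q_2=2·2+1=5
a_3=22:  p_3=22·57+23=1277,  q_3=22·5+2=112
a_4=2:  p_4=2·1277+57=2611,  q_4=2·112+5=229
a_5=2:  p_5=2·2611+1277=6499,  q_5=2·229+112=570
fundamental: x₁=6499, y₁=570  (since 42237001 − 130·324900 = 1)
(6499+570√130)^2 = 84474001 + 7408860√130
(6499+570√130)^3 = 1097993058499 + 96300361710√130
(6499+570√130)^4 = 14271713689896001 + 1251712094097720√130
(6499+570√130)^5 = 185503733443275162499 + 16269753702781802850√130

6499 570
84474001 7408860
1097993058499 96300361710
14271713689896001 1251712094097720
185503733443275162499 16269753702781802850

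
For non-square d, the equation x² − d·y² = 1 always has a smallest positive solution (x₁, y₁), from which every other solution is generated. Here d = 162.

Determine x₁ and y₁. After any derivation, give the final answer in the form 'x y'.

19601 1540

√162 → a₀=12, period (1,2,1,2,12,2,1,2,1,24); ℓ=10 even so k=9
k=0  a_k=12  p_k/q_k = 12/1
k=1  a_k=1  p_k/q_k = 13/1
k=2  a_k=2  p_k/q_k = 38/3
k=3  a_k=1  p_k/q_k = 51/4
…
k=5  a_k=12  p_k/q_k = 1731/136
k=6  a_k=2  p_k/q_k = 3602/283
k=7  a_k=1  p_k/q_k = 5333/419
k=8  a_k=2  p_k/q_k = 14268/1121
k=9  a_k=1  p_k/q_k = 19601/1540
(x₁, y₁) = (19601, 1540);  19601² − 162·1540² = 1 ✓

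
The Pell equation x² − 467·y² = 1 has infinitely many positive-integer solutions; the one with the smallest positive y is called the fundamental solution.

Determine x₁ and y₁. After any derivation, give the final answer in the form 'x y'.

1625626 75225

[21; 1,1,1,1,3,…,1,1,42] for √467; ℓ=14 ⇒ convergent index 13
step 0: (21, 1)  from 21·(1,0) + (0,1)
step 1: (22, 1)  from 1·(21,1) + (1,0)
step 2: (43, 2)  from 1·(22,1) + (21,1)
step 3: (65, 3)  from 1·(43,2) + (22,1)
…
step 5: (389, 18)  from 3·(108,5) + (65,3)
…
step 8: (82767, 3830)  from 3·(27164,1257) + (1275,59)
…
step 10: (358232, 16577)  from 1·(275465,12747) + (82767,3830)
…
step 12: (991929, 45901)  from 1·(633697,29324) + (358232,16577)
step 13: (1625626, 75225)  from 1·(991929,45901) + (633697,29324)
(x₁, y₁) = (1625626, 75225);  1625626² − 467·75225² = 1 ✓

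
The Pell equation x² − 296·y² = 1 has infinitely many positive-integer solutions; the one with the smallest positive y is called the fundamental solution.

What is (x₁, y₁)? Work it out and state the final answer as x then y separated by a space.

√296 = [17; 4,1,7,1,4,34, …], period ℓ=6 (even) → k=5
k=0  a_k=17  p_k/q_k = 17/1
…
k=4  a_k=1  p_k/q_k = 757/44
k=5  a_k=4  p_k/q_k = 3699/215
→ (3699, 215).  Check: 3699²=13682601, 296·215²=13682600, difference 1.

3699 215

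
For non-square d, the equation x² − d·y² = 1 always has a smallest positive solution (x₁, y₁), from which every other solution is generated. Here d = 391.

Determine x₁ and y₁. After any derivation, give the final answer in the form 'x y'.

7338680 371133

d=391: √d = [19; 1,3,2,2,1,…,3,1,38] (ℓ=16, even), read p_15/q_15
i=0: a=19 ⇒ p=19, q=1
…
i=2: a=3 ⇒ p=79, q=4
i=3: a=2 ⇒ p=178, q=9
i=4: a=2 ⇒ p=435, q=22
i=5: a=1 ⇒ p=613, q=31
i=6: a=1 ⇒ p=1048, q=53
i=7: a=2 ⇒ p=2709, q=137
…
i=9: a=2 ⇒ p=107747, q=5449
i=10: a=1 ⇒ p=160266, q=8105
i=11: a=1 ⇒ p=268013, q=13554
i=12: a=2 ⇒ p=696292, q=35213
i=13: a=2 ⇒ p=1660597, q=83980
i=14: a=3 ⇒ p=5678083, q=287153
i=15: a=1 ⇒ p=7338680, q=371133
→ (7338680, 371133).  Check: 7338680²=53856224142400, 391·371133²=53856224142399, difference 1.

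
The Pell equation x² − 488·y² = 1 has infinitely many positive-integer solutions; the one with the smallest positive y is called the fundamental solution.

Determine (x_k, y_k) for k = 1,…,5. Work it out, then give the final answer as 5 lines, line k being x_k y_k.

243 11
118097 5346
57394899 2598145
27893802817 1262693124
13556330774163 613666260119

√488 → a₀=22, period (11,44); ℓ=2 even so k=1
step 0: (22, 1)  from 22·(1,0) + (0,1)
step 1: (243, 11)  from 11·(22,1) + (1,0)
→ (243, 11).  Check: 243²=59049, 488·11²=59048, difference 1.
(x_2, y_2) = (243·243 + 488·11·11, 243·11 + 11·243) = (118097, 5346)
(x_3, y_3) = (243·118097 + 488·11·5346, 243·5346 + 11·118097) = (57394899, 2598145)
(x_4, y_4) = (243·57394899 + 488·11·2598145, 243·2598145 + 11·57394899) = (27893802817, 1262693124)
(x_5, y_5) = (243·27893802817 + 488·11·1262693124, 243·1262693124 + 11·27893802817) = (13556330774163, 613666260119)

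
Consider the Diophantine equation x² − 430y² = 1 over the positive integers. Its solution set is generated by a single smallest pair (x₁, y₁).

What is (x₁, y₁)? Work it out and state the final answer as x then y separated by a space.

2862251 138030

√430 → a₀=20, period (1,2,1,3,1,…,2,1,40); ℓ=14 even so k=13
a_0=20:  p_0=20·1+0=20,  q_0=20·0+1=1
a_1=1:  p_1=1·20+1=21,  q_1=1·1+0=1
a_2=2:  p_2=2·21+20=62,  q_2=2·1+1=3
…
a_5=1:  p_5=1·311+83=394,  q_5=1·15+4=19
a_6=6:  p_6=6·394+311=2675,  q_6=6·19+15=129
a_7=8:  p_7=8·2675+394=21794,  q_7=8·129+19=1051
…
a_10=3:  p_10=3·155233+133439=599138,  q_10=3·7486+6435=28893
…
a_12=2:  p_12=2·754371+599138=2107880,  q_12=2·36379+28893=101651
a_13=1:  p_13=1·2107880+754371=2862251,  q_13=1·101651+36379=138030
(x₁, y₁) = (2862251, 138030);  2862251² − 430·138030² = 1 ✓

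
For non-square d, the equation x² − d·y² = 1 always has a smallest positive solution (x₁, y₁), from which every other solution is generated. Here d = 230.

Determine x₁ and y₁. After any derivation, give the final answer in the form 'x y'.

√230 = [15; 6,30, …], period ℓ=2 (even) → k=1
k=0  a_k=15  p_k/q_k = 15/1
k=1  a_k=6  p_k/q_k = 91/6
(x₁, y₁) = (91, 6);  91² − 230·6² = 1 ✓

91 6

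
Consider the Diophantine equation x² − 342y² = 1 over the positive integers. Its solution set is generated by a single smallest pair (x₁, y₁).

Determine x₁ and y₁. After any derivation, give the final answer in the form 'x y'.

√342 = [18; 2,36, …], period ℓ=2 (even) → k=1
a_0=18:  p_0=18·1+0=18,  q_0=18·0+1=1
a_1=2:  p_1=2·18+1=37,  q_1=2·1+0=2
fundamental: x₁=37, y₁=2  (since 1369 − 342·4 = 1)

37 2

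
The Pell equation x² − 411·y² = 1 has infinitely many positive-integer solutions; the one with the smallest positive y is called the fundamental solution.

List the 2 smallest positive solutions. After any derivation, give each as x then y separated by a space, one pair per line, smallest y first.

√411 = [20; 3,1,1,1,19,1,1,1,3,40, …], period ℓ=10 (even) → k=9
i=0: a=20 ⇒ p=20, q=1
…
i=3: a=1 ⇒ p=142, q=7
i=4: a=1 ⇒ p=223, q=11
i=5: a=19 ⇒ p=4379, q=216
…
i=7: a=1 ⇒ p=8981, q=443
i=8: a=1 ⇒ p=13583, q=670
i=9: a=3 ⇒ p=49730, q=2453
(x₁, y₁) = (49730, 2453);  49730² − 411·2453² = 1 ✓
(x_2, y_2) = (49730·49730 + 411·2453·2453, 49730·2453 + 2453·49730) = (4946145799, 243975380)

49730 2453
4946145799 243975380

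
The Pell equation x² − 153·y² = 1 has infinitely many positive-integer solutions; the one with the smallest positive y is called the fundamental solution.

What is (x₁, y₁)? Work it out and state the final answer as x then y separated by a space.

2177 176

d=153: √d = [12; 2,1,2,2,2,1,2,24] (ℓ=8, even), read p_7/q_7
step 0: (12, 1)  from 12·(1,0) + (0,1)
step 1: (25, 2)  from 2·(12,1) + (1,0)
step 2: (37, 3)  from 1·(25,2) + (12,1)
step 3: (99, 8)  from 2·(37,3) + (25,2)
step 4: (235, 19)  from 2·(99,8) + (37,3)
…
step 6: (804, 65)  from 1·(569,46) + (235,19)
step 7: (2177, 176)  from 2·(804,65) + (569,46)
→ (2177, 176).  Check: 2177²=4739329, 153·176²=4739328, difference 1.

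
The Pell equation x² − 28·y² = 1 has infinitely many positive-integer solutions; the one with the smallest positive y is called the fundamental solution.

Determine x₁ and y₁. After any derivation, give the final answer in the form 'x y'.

127 24

√28 → a₀=5, period (3,2,3,10); ℓ=4 even so k=3
a_0=5:  p_0=5·1+0=5,  q_0=5·0+1=1
a_1=3:  p_1=3·5+1=16,  q_1=3·1+0=3
a_2=2:  p_2=2·16+5=37,  q_2=2·3+1=7
a_3=3:  p_3=3·37+16=127,  q_3=3·7+3=24
→ (127, 24).  Check: 127²=16129, 28·24²=16128, difference 1.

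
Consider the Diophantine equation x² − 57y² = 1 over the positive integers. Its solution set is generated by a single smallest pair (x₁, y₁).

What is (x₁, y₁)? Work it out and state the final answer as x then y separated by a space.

d=57: √d = [7; 1,1,4,1,1,14] (ℓ=6, even), read p_5/q_5
i=0: a=7 ⇒ p=7, q=1
i=1: a=1 ⇒ p=8, q=1
i=2: a=1 ⇒ p=15, q=2
…
i=4: a=1 ⇒ p=83, q=11
i=5: a=1 ⇒ p=151, q=20
fundamental: x₁=151, y₁=20  (since 22801 − 57·400 = 1)

151 20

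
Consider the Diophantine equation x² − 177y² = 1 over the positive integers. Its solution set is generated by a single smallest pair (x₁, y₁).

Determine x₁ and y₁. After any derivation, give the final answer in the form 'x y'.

√177 = [13; 3,3,2,8,2,3,3,26, …], period ℓ=8 (even) → k=7
step 0: (13, 1)  from 13·(1,0) + (0,1)
…
step 2: (133, 10)  from 3·(40,3) + (13,1)
…
step 4: (2581, 194)  from 8·(306,23) + (133,10)
step 5: (5468, 411)  from 2·(2581,194) + (306,23)
step 6: (18985, 1427)  from 3·(5468,411) + (2581,194)
step 7: (62423, 4692)  from 3·(18985,1427) + (5468,411)
fundamental: x₁=62423, y₁=4692  (since 3896630929 − 177·22014864 = 1)

62423 4692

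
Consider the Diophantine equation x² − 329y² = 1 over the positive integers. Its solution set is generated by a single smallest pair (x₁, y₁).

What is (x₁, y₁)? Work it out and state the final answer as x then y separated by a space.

2376415 131016

√329 → a₀=18, period (7,4,2,1,1,4,1,1,2,4,7,36); ℓ=12 even so k=11
i=0: a=18 ⇒ p=18, q=1
…
i=5: a=1 ⇒ p=2884, q=159
i=6: a=4 ⇒ p=13241, q=730
…
i=10: a=4 ⇒ p=328794, q=18127
i=11: a=7 ⇒ p=2376415, q=131016
(x₁, y₁) = (2376415, 131016);  2376415² − 329·131016² = 1 ✓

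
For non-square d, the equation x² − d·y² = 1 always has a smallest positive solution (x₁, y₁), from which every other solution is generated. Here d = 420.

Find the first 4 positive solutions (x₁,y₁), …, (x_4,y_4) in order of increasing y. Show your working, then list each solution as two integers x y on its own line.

41 2
3361 164
275561 13446
22592641 1102408

√420 = [20; 2,40, …], period ℓ=2 (even) → k=1
step 0: (20, 1)  from 20·(1,0) + (0,1)
step 1: (41, 2)  from 2·(20,1) + (1,0)
fundamental: x₁=41, y₁=2  (since 1681 − 420·4 = 1)
(41+2√420)^2 = 3361 + 164√420
(41+2√420)^3 = 275561 + 13446√420
(41+2√420)^4 = 22592641 + 1102408√420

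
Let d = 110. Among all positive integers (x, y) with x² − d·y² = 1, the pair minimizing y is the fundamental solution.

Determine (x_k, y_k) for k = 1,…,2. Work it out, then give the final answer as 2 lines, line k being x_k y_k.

21 2
881 84

√110 → a₀=10, period (2,20); ℓ=2 even so k=1
step 0: (10, 1)  from 10·(1,0) + (0,1)
step 1: (21, 2)  from 2·(10,1) + (1,0)
→ (21, 2).  Check: 21²=441, 110·2²=440, difference 1.
k=2:  x_2 = 21·21+110·2·2 = 881,  y_2 = 21·2+2·21 = 84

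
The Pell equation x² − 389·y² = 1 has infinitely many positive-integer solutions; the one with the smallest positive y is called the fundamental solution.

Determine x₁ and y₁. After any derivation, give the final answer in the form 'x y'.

3287049 166660

√389 = [19; 1,2,1,1,1,1,2,1,38, …], period ℓ=9 (odd) → k=17
a_0=19:  p_0=19·1+0=19,  q_0=19·0+1=1
a_1=1:  p_1=1·19+1=20,  q_1=1·1+0=1
a_2=2:  p_2=2·20+19=59,  q_2=2·1+1=3
…
a_8=1:  p_8=1·927+355=1282,  q_8=1·47+18=65
a_9=38:  p_9=38·1282+927=49643,  q_9=38·65+47=2517
a_10=1:  p_10=1·49643+1282=50925,  q_10=1·2517+65=2582
…
a_14=1:  p_14=1·353911+202418=556329,  q_14=1·17944+10263=28207
…
a_16=2:  p_16=2·910240+556329=2376809,  q_16=2·46151+28207=120509
a_17=1:  p_17=1·2376809+910240=3287049,  q_17=1·120509+46151=166660
(x₁, y₁) = (3287049, 166660);  3287049² − 389·166660² = 1 ✓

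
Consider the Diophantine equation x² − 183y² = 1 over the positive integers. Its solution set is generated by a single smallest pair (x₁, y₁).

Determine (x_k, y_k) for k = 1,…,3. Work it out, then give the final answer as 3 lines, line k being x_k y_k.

√183 → a₀=13, period (1,1,8,1,1,26); ℓ=6 even so k=5
a_0=13:  p_0=13·1+0=13,  q_0=13·0+1=1
a_1=1:  p_1=1·13+1=14,  q_1=1·1+0=1
a_2=1:  p_2=1·14+13=27,  q_2=1·1+1=2
a_3=8:  p_3=8·27+14=230,  q_3=8·2+1=17
a_4=1:  p_4=1·230+27=257,  q_4=1·17+2=19
a_5=1:  p_5=1·257+230=487,  q_5=1·19+17=36
→ (487, 36).  Check: 487²=237169, 183·36²=237168, difference 1.
n=2: (487,36)∘(487,36) = (487·487+183·36·36, 487·36+36·487) = (474337,35064)
n=3: (474337,35064)∘(487,36) = (487·474337+183·36·35064, 487·35064+36·474337) = (462003751,34152300)

487 36
474337 35064
462003751 34152300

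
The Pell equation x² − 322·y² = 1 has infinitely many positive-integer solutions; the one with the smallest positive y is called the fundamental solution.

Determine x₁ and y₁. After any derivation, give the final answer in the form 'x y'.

323 18

[17; 1,16,1,34] for √322; ℓ=4 ⇒ convergent index 3
k=0  a_k=17  p_k/q_k = 17/1
k=1  a_k=1  p_k/q_k = 18/1
k=2  a_k=16  p_k/q_k = 305/17
k=3  a_k=1  p_k/q_k = 323/18
(x₁, y₁) = (323, 18);  323² − 322·18² = 1 ✓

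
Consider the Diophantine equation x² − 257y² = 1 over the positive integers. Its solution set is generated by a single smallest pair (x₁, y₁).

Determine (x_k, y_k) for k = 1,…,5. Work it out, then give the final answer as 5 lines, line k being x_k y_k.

513 32
526337 32832
540021249 33685600
554061275137 34561392768
568466328269313 35459955294368

d=257: √d = [16; 32] (ℓ=1, odd), read p_1/q_1
i=0: a=16 ⇒ p=16, q=1
i=1: a=32 ⇒ p=513, q=32
→ (513, 32).  Check: 513²=263169, 257·32²=263168, difference 1.
k=2:  x_2 = 513·513+257·32·32 = 526337,  y_2 = 513·32+32·513 = 32832
k=3:  x_3 = 513·526337+257·32·32832 = 540021249,  y_3 = 513·32832+32·526337 = 33685600
k=4:  x_4 = 513·540021249+257·32·33685600 = 554061275137,  y_4 = 513·33685600+32·540021249 = 34561392768
k=5:  x_5 = 513·554061275137+257·32·34561392768 = 568466328269313,  y_5 = 513·34561392768+32·554061275137 = 35459955294368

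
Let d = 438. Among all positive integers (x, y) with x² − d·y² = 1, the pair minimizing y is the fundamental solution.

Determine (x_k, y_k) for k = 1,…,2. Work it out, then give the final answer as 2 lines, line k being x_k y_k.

293 14
171697 8204

√438 = [20; 1,12,1,40, …], period ℓ=4 (even) → k=3
i=0: a=20 ⇒ p=20, q=1
…
i=2: a=12 ⇒ p=272, q=13
i=3: a=1 ⇒ p=293, q=14
(x₁, y₁) = (293, 14);  293² − 438·14² = 1 ✓
(293+14√438)^2 = 171697 + 8204√438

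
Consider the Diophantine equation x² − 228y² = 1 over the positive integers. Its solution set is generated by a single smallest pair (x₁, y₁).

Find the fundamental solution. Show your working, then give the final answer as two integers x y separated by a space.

151 10

√228 → a₀=15, period (10,30); ℓ=2 even so k=1
k=0  a_k=15  p_k/q_k = 15/1
k=1  a_k=10  p_k/q_k = 151/10
→ (151, 10).  Check: 151²=22801, 228·10²=22800, difference 1.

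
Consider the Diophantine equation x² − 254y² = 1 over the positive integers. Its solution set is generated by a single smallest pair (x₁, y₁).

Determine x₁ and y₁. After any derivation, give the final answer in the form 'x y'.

255 16

d=254: √d = [15; 1,14,1,30] (ℓ=4, even), read p_3/q_3
a_0=15:  p_0=15·1+0=15,  q_0=15·0+1=1
…
a_2=14:  p_2=14·16+15=239,  q_2=14·1+1=15
a_3=1:  p_3=1·239+16=255,  q_3=1·15+1=16
fundamental: x₁=255, y₁=16  (since 65025 − 254·256 = 1)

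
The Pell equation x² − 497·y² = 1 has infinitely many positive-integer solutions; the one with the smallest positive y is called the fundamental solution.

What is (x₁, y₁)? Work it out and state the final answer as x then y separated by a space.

1201887 53912

√497 = [22; 3,2,2,5,6,5,2,2,3,44, …], period ℓ=10 (even) → k=9
i=0: a=22 ⇒ p=22, q=1
…
i=2: a=2 ⇒ p=156, q=7
…
i=8: a=2 ⇒ p=352750, q=15823
i=9: a=3 ⇒ p=1201887, q=53912
(x₁, y₁) = (1201887, 53912);  1201887² − 497·53912² = 1 ✓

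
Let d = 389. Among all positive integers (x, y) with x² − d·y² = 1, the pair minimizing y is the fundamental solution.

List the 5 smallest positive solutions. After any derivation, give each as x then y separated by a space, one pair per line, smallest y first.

3287049 166660
21609382256801 1095639172680
142062196675667653449 7202839293837075980
933930803041091759821507201 47352171395934637886793360
6139752624410693193862375179426249 311297815269663908222998617313300

√389 → a₀=19, period (1,2,1,1,1,1,2,1,38); ℓ=9 odd so k=17
a_0=19:  p_0=19·1+0=19,  q_0=19·0+1=1
a_1=1:  p_1=1·19+1=20,  q_1=1·1+0=1
…
a_3=1:  p_3=1·59+20=79,  q_3=1·3+1=4
a_4=1:  p_4=1·79+59=138,  q_4=1·4+3=7
a_5=1:  p_5=1·138+79=217,  q_5=1·7+4=11
…
a_7=2:  p_7=2·355+217=927,  q_7=2·18+11=47
…
a_9=38:  p_9=38·1282+927=49643,  q_9=38·65+47=2517
a_10=1:  p_10=1·49643+1282=50925,  q_10=1·2517+65=2582
…
a_12=1:  p_12=1·151493+50925=202418,  q_12=1·7681+2582=10263
a_13=1:  p_13=1·202418+151493=353911,  q_13=1·10263+7681=17944
a_14=1:  p_14=1·353911+202418=556329,  q_14=1·17944+10263=28207
…
a_16=2:  p_16=2·910240+556329=2376809,  q_16=2·46151+28207=120509
a_17=1:  p_17=1·2376809+910240=3287049,  q_17=1·120509+46151=166660
fundamental: x₁=3287049, y₁=166660  (since 10804691128401 − 389·27775555600 = 1)
(3287049+166660√389)^2 = 21609382256801 + 1095639172680√389
(3287049+166660√389)^3 = 142062196675667653449 + 7202839293837075980√389
(3287049+166660√389)^4 = 933930803041091759821507201 + 47352171395934637886793360√389
(3287049+166660√389)^5 = 6139752624410693193862375179426249 + 311297815269663908222998617313300√389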